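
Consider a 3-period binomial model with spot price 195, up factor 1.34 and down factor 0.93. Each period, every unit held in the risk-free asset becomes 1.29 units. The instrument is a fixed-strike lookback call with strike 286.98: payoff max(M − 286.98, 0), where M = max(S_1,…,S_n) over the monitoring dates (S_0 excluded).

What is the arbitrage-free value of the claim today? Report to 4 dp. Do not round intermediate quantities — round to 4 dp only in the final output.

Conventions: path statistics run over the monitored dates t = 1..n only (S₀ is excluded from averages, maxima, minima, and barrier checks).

No-arbitrage gives p* = (R−d)/(u−d) = 0.8780: enumerate every path, weight its payoff by its p*-probability, and discount by R^3.
Enumerate all 2^3 = 8 price paths (U = up ×1.34, D = down ×0.93); each path with k up-moves has probability p*^k·(1−p*)^(3−k).
DDD: M=181.3500, payoff=0.0000, prob=0.001814
UDD: M=261.3000, payoff=0.0000, prob=0.013058
DUD: M=243.0090, payoff=0.0000, prob=0.013058
UUD: M=350.1420, payoff=63.1620, prob=0.094021
DDU: M=225.9984, payoff=0.0000, prob=0.013058
UDU: M=325.6321, payoff=38.6521, prob=0.094021
DUU: M=325.6321, payoff=38.6521, prob=0.094021
UUU: M=469.1903, payoff=182.2103, prob=0.676949
Price = Σ prob·payoff / R^3 = 136.553783 / 2.146689 = 63.6113

price = 63.6113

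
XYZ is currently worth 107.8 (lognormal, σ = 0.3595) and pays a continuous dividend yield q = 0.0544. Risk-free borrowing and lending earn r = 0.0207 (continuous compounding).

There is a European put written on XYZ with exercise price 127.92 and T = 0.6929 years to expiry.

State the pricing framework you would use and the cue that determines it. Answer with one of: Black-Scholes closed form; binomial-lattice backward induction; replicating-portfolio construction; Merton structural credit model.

framework: Black-Scholes closed form

Key observation: everything needed for the exact continuous-time valuation of the European put on XYZ (strike 127.92) is given, and no feature rules the closed form out.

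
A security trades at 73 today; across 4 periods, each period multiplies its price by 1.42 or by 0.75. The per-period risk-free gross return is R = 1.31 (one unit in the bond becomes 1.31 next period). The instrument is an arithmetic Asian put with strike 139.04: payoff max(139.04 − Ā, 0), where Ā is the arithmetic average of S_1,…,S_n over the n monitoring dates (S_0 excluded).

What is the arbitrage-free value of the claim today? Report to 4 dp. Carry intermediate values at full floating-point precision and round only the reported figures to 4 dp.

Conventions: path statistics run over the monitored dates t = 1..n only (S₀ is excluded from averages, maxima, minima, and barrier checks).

With p* = (R−d)/(u−d) = 0.8358, sum probability × payoff across the paths and divide by R^4.
Enumerate all 2^4 = 16 price paths (U = up ×1.42, D = down ×0.75); each path with k up-moves has probability p*^k·(1−p*)^(4−k).
DDDD: Ā=37.4268, payoff=101.6132, prob=0.000727
UDDD: Ā=70.8613, payoff=68.1787, prob=0.003699
DUDD: Ā=58.6338, payoff=80.4062, prob=0.003699
UUDD: Ā=111.0134, payoff=28.0266, prob=0.018831
DDUD: Ā=49.4632, payoff=89.5768, prob=0.003699
UDUD: Ā=93.6503, payoff=45.3897, prob=0.018831
DUUD: Ā=81.4228, payoff=57.6172, prob=0.018831
UUUD: Ā=154.1606, payoff=0.0000, prob=0.095864
DDDU: Ā=42.5852, payoff=96.4548, prob=0.003699
UDDU: Ā=80.6280, payoff=58.4120, prob=0.018831
DUDU: Ā=68.4005, payoff=70.6395, prob=0.018831
UUDU: Ā=129.5050, payoff=9.5350, prob=0.095864
DDUU: Ā=59.2299, payoff=79.8101, prob=0.018831
UDUU: Ā=112.1420, payoff=26.8980, prob=0.095864
DUUU: Ā=99.9145, payoff=39.1255, prob=0.095864
UUUU: Ā=189.1714, payoff=0.0000, prob=0.488037
Price = Σ prob·payoff / R^4 = 14.955296 / 2.944999 = 5.0782

price = 5.0782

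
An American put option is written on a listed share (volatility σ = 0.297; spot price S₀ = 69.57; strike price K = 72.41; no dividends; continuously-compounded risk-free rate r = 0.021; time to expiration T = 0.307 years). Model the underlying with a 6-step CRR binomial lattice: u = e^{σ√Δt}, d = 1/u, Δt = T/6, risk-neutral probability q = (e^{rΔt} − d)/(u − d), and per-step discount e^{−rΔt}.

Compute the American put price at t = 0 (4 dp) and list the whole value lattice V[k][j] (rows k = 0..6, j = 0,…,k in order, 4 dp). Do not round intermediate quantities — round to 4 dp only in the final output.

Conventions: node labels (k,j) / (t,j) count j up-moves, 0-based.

params: Δt=0.05117 u=1.06949 d=0.93503 q=0.49121 e^(-rΔt)=0.99893
t_6 payoffs: 25.9197 19.2340 11.5869 2.8400 0.0000 0.0000 0.0000
k=5: node(5,0) S=49.7209 payoff=22.6891 vs cont=22.6113 → 22.6891 [stop]  node(5,1) S=56.8712 payoff=15.5388 vs cont=15.4611 → 15.5388 [stop]  node(5,2) S=65.0497 payoff=7.3603 vs cont=7.2825 → 7.3603 [stop]  node(5,3) S=74.4044 payoff=0.0000 vs cont=1.4434 → 1.4434 [wait]  node(5,4) S=85.1043 payoff=0.0000 vs cont=0.0000 → 0.0000 [wait]  node(5,5) S=97.3430 payoff=0.0000 vs cont=0.0000 → 0.0000 [wait]
k=4: node(4,0) S=53.1760 payoff=19.2340 vs cont=19.1562 → 19.2340 [stop]  node(4,1) S=60.8231 payoff=11.5869 vs cont=11.5091 → 11.5869 [stop]  node(4,2) S=69.5700 payoff=2.8400 vs cont=4.4491 → 4.4491 [wait]  node(4,3) S=79.5747 payoff=0.0000 vs cont=0.7336 → 0.7336 [wait]  node(4,4) S=91.0182 payoff=0.0000 vs cont=0.0000 → 0.0000 [wait]
k=3: node(3,0) S=56.8712 payoff=15.5388 vs cont=15.4611 → 15.5388 [stop]  node(3,1) S=65.0497 payoff=7.3603 vs cont=8.0721 → 8.0721 [wait]  node(3,2) S=74.4044 payoff=0.0000 vs cont=2.6212 → 2.6212 [wait]  node(3,3) S=85.1043 payoff=0.0000 vs cont=0.3729 → 0.3729 [wait]
k=2: node(2,0) S=60.8231 payoff=11.5869 vs cont=11.8584 → 11.8584 [wait]  node(2,1) S=69.5700 payoff=2.8400 vs cont=5.3888 → 5.3888 [wait]  node(2,2) S=79.5747 payoff=0.0000 vs cont=1.5152 → 1.5152 [wait]
k=1: node(1,0) S=65.0497 payoff=7.3603 vs cont=8.6711 → 8.6711 [wait]  node(1,1) S=74.4044 payoff=0.0000 vs cont=3.4823 → 3.4823 [wait]
k=0: node(0,0) S=69.5700 payoff=2.8400 vs cont=6.1158 → 6.1158 [wait]

price = 6.1158
tree:
6.1158
8.6711 3.4823
11.8584 5.3888 1.5152
15.5388 8.0721 2.6212 0.3729
19.2340 11.5869 4.4491 0.7336 0.0000
22.6891 15.5388 7.3603 1.4434 0.0000 0.0000
25.9197 19.2340 11.5869 2.8400 0.0000 0.0000 0.0000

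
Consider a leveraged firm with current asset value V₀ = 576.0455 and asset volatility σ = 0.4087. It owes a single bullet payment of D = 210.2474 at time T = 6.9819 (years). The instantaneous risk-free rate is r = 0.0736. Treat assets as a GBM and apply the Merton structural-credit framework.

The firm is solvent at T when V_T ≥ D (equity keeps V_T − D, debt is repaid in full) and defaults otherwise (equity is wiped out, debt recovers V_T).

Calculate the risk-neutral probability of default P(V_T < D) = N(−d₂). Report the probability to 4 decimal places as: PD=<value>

Work the structural quantities from V₀ = 576.0455 against face 210.2474:
d₁ = [ln(V₀/D) + (r + σ²/2)T] / (σ√T)
   = [ln(576.0455/210.2474) + (0.0736 + 0.5·0.4087²)·6.9819] / (0.4087·√6.9819)
   = [1.007902 + 1.096981] / 1.079920 = 1.949111
d₂ = d₁ − σ√T = 1.949111 − 1.079920 = 0.869191
risk-neutral PD = N(−d₂) = N(-0.869191) = 0.192371

PD=0.1924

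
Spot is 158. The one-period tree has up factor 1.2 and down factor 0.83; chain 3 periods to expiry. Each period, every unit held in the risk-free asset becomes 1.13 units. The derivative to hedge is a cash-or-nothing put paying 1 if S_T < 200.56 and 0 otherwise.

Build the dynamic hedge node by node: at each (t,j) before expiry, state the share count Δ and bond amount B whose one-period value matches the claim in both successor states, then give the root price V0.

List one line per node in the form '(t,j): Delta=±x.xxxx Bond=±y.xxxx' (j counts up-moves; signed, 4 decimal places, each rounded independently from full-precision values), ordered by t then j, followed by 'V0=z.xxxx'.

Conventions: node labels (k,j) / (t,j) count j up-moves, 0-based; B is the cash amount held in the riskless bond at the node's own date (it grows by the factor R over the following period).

The replicating-portfolio and risk-neutral prices coincide; use p* = (1.13−0.83)/(1.2−0.83) = 0.8108 for the latter.
Terminal payoffs: V(3,0)=1.0000, V(3,1)=1.0000, V(3,2)=1.0000, V(3,3)=0.0000
  t=2,j=0: stock 108.8462 → up 130.6154 (V=1.0000), down 90.3423 (V=1.0000). Price 0.8850; hedge Δ=0.0000, bond B=0.8850.
  t=2,j=1: stock 157.3680 → up 188.8416 (V=1.0000), down 130.6154 (V=1.0000). Price 0.8850; hedge Δ=0.0000, bond B=0.8850.
  t=2,j=2: stock 227.5200 → up 273.0240 (V=0.0000), down 188.8416 (V=1.0000). Price 0.1674; hedge Δ=-0.0119, bond B=2.8701.
  t=1,j=0: stock 131.1400 → up 157.3680 (V=0.8850), down 108.8462 (V=0.8850). Price 0.7831; hedge Δ=0.0000, bond B=0.7831.
  t=1,j=1: stock 189.6000 → up 227.5200 (V=0.1674), down 157.3680 (V=0.8850). Price 0.2683; hedge Δ=-0.0102, bond B=2.2076.
  t=0,j=0: stock 158.0000 → up 189.6000 (V=0.2683), down 131.1400 (V=0.7831). Price 0.3236; hedge Δ=-0.0088, bond B=1.7151.
Verification: the root portfolio costs Δ(0,0)·S0 + B(0,0) = 0.3236, matching V0.

(0,0): Delta=-0.0088 Bond=1.7151
(1,0): Delta=0.0000 Bond=0.7831
(1,1): Delta=-0.0102 Bond=2.2076
(2,0): Delta=0.0000 Bond=0.8850
(2,1): Delta=0.0000 Bond=0.8850
(2,2): Delta=-0.0119 Bond=2.8701
V0=0.3236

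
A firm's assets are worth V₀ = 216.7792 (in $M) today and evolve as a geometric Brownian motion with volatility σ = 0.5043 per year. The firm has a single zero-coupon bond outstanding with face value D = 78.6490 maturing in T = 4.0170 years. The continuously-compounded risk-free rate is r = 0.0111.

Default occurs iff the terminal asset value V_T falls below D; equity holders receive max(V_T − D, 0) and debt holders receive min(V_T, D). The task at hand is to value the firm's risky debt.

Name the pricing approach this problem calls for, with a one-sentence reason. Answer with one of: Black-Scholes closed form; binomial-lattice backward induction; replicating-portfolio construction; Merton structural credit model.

framework: Merton structural credit model

Key observation: the data describe a firm's assets (V₀ = 216.7792, GBM) and a single zero-coupon debt of face 78.6490, so credit quantities follow from equity-as-call in the structural model.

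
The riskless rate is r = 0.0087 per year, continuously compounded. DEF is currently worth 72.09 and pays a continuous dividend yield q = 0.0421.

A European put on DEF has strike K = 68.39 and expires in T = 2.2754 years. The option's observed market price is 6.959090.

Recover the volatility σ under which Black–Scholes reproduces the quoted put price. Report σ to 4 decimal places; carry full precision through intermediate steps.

At σ = 0.1547 the Black–Scholes value reproduces the quote:
σ√T = 0.1547·√2.2754 = 0.233356
d₁ = (ln(S/K) + (r−q+σ²/2)T) / (σ√T) = (ln(72.09/68.39) + (0.0087−0.0421+0.1547²/2)·2.2754) / 0.233356 = (0.052689 − 0.048771) / 0.233356 = 0.016789
d₂ = d₁ − σ√T = 0.016789 − 0.233356 = -0.216567
e^{−rT} = 0.980399
e^{−qT} = 0.908651
N(−d₁) = 0.493302,  N(−d₂) = 0.585727
V = K·e^{−rT}·N(−d₂) − S·e^{−qT}·N(−d₁) = 39.272682 − 32.313592 = 6.959090 (equal to the quote); since ∂V/∂σ > 0 for all σ, the implied volatility is unique

sigma = 0.1547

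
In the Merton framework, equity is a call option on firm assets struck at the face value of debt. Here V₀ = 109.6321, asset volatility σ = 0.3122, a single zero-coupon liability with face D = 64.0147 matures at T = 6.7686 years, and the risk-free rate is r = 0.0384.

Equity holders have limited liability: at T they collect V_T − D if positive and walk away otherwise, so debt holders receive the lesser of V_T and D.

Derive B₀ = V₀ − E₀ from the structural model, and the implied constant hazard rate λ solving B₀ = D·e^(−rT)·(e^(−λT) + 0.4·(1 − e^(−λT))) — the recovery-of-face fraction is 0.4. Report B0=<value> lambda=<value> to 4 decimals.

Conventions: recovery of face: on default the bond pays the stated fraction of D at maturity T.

B0=44.4756 lambda=0.0266

Equity is a call on the firm's assets struck at D = 64.0147:
d₁ = [ln(V₀/D) + (r + σ²/2)T] / (σ√T)
   = [ln(109.6321/64.0147) + (0.0384 + 0.5·0.3122²)·6.7686] / (0.3122·√6.7686)
   = [0.538017 + 0.589778] / 0.812236 = 1.388507
d₂ = d₁ − σ√T = 1.388507 − 0.812236 = 0.576271
N(d₁) = 0.917509,  N(d₂) = 0.717784,  e^(−rT) = 0.771118
E₀ = V₀·N(d₁) − D·e^(−rT)·N(d₂)
   = 109.6321·0.917509 − 64.0147·0.771118·0.717784 = 65.156525
B₀ = V₀ − E₀ = 109.6321 − 65.156525 = 44.475575
e^(−λT) = (B₀·e^(rT)/D − 0.4)/(1 − 0.4) = (44.4756·1.296819/64.0147 − 0.4)/0.6 = 0.83498835
λ = −ln(0.83498835)/6.7686 = 0.026643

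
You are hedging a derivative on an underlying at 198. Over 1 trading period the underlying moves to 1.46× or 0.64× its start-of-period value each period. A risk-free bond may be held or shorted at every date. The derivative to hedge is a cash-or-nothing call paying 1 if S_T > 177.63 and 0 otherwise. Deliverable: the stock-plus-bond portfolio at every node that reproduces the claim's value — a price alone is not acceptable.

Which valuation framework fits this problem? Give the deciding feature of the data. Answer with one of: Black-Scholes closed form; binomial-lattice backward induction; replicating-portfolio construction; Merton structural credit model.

Key observation: the task asks for the hedge itself — share and bond holdings at every node of the 1-period tree on spot 198 with factors 1.46/0.64 — which is exactly what the replicating-portfolio construction produces.

framework: replicating-portfolio construction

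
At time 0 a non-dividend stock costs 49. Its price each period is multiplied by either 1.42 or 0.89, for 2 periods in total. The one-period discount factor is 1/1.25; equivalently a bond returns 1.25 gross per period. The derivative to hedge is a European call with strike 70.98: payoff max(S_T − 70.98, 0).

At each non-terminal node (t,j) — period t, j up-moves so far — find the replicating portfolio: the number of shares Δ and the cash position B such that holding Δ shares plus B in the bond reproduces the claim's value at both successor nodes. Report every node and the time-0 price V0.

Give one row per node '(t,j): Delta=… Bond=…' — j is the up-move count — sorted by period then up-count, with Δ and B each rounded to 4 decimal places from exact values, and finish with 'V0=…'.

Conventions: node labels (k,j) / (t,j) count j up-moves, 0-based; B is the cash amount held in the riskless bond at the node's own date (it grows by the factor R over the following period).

(0,0): Delta=0.5822 Bond=-20.3111
(1,0): Delta=0.0000 Bond=0.0000
(1,1): Delta=0.7545 Bond=-37.3781
V0=8.2157

No-arbitrage ⇒ martingale measure with p* = (R−d)/(u−d) = 0.6792.
Expiry values: V(2,0)=0.0000, V(2,1)=0.0000, V(2,2)=27.8236
Node (1,0) S=43.6100: V=(p*·0.0000+(1−p*)·0.0000)/1.25=0.0000; Δ=(0.0000−0.0000)/(61.9262−38.8129)=0.0000; B=V−Δ·S=0.0000
Node (1,1) S=69.5800: V=(p*·27.8236+(1−p*)·0.0000)/1.25=15.1192; Δ=(27.8236−0.0000)/(98.8036−61.9262)=0.7545; B=V−Δ·S=-37.3781
Node (0,0) S=49.0000: V=(p*·15.1192+(1−p*)·0.0000)/1.25=8.2157; Δ=(15.1192−0.0000)/(69.5800−43.6100)=0.5822; B=V−Δ·S=-20.3111
As a check, the time-0 holding Δ(0,0)·S0 + B(0,0) comes to 8.2157 — exactly V0.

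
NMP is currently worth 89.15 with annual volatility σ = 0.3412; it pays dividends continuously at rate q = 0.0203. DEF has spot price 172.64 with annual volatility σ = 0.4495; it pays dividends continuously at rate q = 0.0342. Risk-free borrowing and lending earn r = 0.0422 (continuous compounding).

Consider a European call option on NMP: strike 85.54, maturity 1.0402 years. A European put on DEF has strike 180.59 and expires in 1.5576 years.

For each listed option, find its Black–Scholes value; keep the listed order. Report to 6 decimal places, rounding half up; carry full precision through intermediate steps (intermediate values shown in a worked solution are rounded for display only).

price(NMP call K=85.54) = 14.588788
price(DEF put K=180.59) = 39.525657

[NMP call K=85.54]
σ√T = 0.3412·√1.0402 = 0.347991
d₁ = (ln(S/K) + (r−q+σ²/2)T) / (σ√T) = (ln(89.15/85.54) + (0.0422−0.0203+0.3412²/2)·1.0402) / 0.347991 = (0.041336 + 0.083329) / 0.347991 = 0.358243
d₂ = d₁ − σ√T = 0.358243 − 0.347991 = 0.010253
e^{−rT} = 0.957053
e^{−qT} = 0.979105
N(d₁) = 0.639919,  N(d₂) = 0.504090
price = S·e^{−qT}·N(d₁) − K·e^{−rT}·N(d₂) = 55.856801 − 41.268013 = 14.588788
[DEF put K=180.59]
σ√T = 0.4495·√1.5576 = 0.560993
d₁ = (ln(S/K) + (r−q+σ²/2)T) / (σ√T) = (ln(172.64/180.59) + (0.0422−0.0342+0.4495²/2)·1.5576) / 0.560993 = (-0.045021 + 0.169818) / 0.560993 = 0.222457
d₂ = d₁ − σ√T = 0.222457 − 0.560993 = -0.338536
e^{−rT} = 0.936383
e^{−qT} = 0.948124
N(−d₁) = 0.411979,  N(−d₂) = 0.632521
price = K·e^{−rT}·N(−d₂) − S·e^{−qT}·N(−d₁) = 106.960109 − 67.434452 = 39.525657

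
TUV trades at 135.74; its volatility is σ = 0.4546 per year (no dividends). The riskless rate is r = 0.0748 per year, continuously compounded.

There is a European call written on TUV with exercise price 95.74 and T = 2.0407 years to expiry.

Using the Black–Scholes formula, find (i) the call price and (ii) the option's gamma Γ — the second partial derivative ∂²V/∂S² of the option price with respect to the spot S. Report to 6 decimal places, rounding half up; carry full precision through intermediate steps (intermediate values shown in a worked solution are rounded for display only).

σ√T = 0.4546·√2.0407 = 0.649410
d₁ = (ln(S/K) + (r+σ²/2)T) / (σ√T) = (ln(135.74/95.74) + (0.0748+0.4546²/2)·2.0407) / 0.649410 = (0.349105 + 0.363511) / 0.649410 = 1.097329
d₂ = d₁ − σ√T = 1.097329 − 0.649410 = 0.447918
e^{−rT} = 0.858435
N(d₁) = 0.863751,  N(d₂) = 0.672894
Call price V = S·N(d₁) − K·e^{−rT}·N(d₂) = 117.245574 − 55.302843 = 61.942730
φ(d₁) = (1/√(2π))·e^{−d₁²/2} = 0.218493
Γ = φ(d₁) / (S·σ·√T) = 0.002479

price = 61.942730
Γ = 0.002479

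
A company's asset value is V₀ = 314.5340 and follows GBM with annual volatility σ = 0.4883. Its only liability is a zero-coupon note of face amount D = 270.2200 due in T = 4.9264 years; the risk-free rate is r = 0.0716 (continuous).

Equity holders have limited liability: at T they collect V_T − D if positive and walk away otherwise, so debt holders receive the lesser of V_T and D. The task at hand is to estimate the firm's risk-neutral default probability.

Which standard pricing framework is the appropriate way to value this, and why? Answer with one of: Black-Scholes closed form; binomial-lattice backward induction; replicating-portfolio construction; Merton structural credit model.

Key observation: the asked-for credit quantity lives on the firm's capital structure — asset value, asset volatility, debt face 270.2200 — which is the structural model's domain.

framework: Merton structural credit model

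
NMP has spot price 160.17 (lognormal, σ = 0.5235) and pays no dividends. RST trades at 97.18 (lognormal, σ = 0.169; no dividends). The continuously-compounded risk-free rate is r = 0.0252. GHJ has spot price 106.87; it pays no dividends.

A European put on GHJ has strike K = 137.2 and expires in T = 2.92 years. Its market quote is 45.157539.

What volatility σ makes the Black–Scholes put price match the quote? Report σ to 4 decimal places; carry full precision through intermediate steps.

sigma = 0.4349

At σ = 0.4349 the Black–Scholes value reproduces the quote:
σ√T = 0.4349·√2.92 = 0.743157
d₁ = (ln(S/K) + (r+σ²/2)T) / (σ√T) = (ln(106.87/137.2) + (0.0252+0.4349²/2)·2.92) / 0.743157 = (-0.249827 + 0.349725) / 0.743157 = 0.134425
d₂ = d₁ − σ√T = 0.134425 − 0.743157 = -0.608732
e^{−rT} = 0.929058
N(−d₁) = 0.446533,  N(−d₂) = 0.728649
V = K·e^{−rT}·N(−d₂) − S·N(−d₁) = 92.878550 − 47.721010 = 45.157539 (the observed quote) — the price is monotone increasing in volatility, hence this σ is the only solution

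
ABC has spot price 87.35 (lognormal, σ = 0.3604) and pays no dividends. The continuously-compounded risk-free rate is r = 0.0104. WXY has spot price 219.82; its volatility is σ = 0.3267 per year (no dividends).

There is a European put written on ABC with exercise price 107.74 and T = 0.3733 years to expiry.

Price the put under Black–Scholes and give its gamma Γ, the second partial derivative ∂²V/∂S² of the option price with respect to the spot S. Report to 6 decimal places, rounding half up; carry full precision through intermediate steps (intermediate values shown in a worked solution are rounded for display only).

price = 21.971782
Γ = 0.014758

σ√T = 0.3604·√0.3733 = 0.220198
d₁ = (ln(S/K) + (r+σ²/2)T) / (σ√T) = (ln(87.35/107.74) + (0.0104+0.3604²/2)·0.3733) / 0.220198 = (-0.209798 + 0.028126) / 0.220198 = -0.825038
d₂ = d₁ − σ√T = -0.825038 − 0.220198 = -1.045236
e^{−rT} = 0.996125
N(−d₁) = 0.795325,  N(−d₂) = 0.852043
Put price V = K·e^{−rT}·N(−d₂) − S·N(−d₁) = 91.443426 − 69.471643 = 21.971782
φ(d₁) = (1/√(2π))·e^{−d₁²/2} = 0.283858
Γ = φ(d₁) / (S·σ·√T) = 0.014758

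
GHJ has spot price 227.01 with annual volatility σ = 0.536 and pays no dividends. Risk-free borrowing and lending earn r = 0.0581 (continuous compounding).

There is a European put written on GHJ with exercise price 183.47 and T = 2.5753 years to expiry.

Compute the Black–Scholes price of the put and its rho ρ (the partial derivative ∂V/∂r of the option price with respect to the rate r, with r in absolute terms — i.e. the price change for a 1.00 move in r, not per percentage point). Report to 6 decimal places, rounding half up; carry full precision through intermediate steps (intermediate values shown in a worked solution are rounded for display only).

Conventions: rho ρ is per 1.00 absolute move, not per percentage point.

σ√T = 0.536·√2.5753 = 0.860159
d₁ = (ln(S/K) + (r+σ²/2)T) / (σ√T) = (ln(227.01/183.47) + (0.0581+0.536²/2)·2.5753) / 0.860159 = (0.212943 + 0.519562) / 0.860159 = 0.851592
d₂ = d₁ − σ√T = 0.851592 − 0.860159 = -0.008567
e^{−rT} = 0.861031
N(−d₁) = 0.197220,  N(−d₂) = 0.503418
Put price V = K·e^{−rT}·N(−d₂) − S·N(−d₁) = 79.526562 − 44.770974 = 34.755589
ρ = −K·T·e^{−rT}·N(−d₂) = -204.804756

price = 34.755589
ρ = -204.804756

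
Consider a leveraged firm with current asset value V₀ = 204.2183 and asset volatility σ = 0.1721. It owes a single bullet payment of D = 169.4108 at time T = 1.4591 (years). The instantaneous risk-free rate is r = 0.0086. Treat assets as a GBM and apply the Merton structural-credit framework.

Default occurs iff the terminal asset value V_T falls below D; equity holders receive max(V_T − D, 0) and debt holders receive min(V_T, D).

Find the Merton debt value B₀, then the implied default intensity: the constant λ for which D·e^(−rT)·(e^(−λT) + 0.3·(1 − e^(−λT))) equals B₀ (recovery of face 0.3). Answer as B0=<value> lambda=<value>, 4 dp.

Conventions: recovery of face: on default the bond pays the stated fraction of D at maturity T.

Equity is a call on the firm's assets struck at D = 169.4108:
d₁ = [ln(V₀/D) + (r + σ²/2)T] / (σ√T)
   = [ln(204.2183/169.4108) + (0.0086 + 0.5·0.1721²)·1.4591] / (0.1721·√1.4591)
   = [0.186863 + 0.034156] / 0.207885 = 1.063180
d₂ = d₁ − σ√T = 1.063180 − 0.207885 = 0.855295
N(d₁) = 0.856150,  N(d₂) = 0.803806,  e^(−rT) = 0.987530
E₀ = V₀·N(d₁) − D·e^(−rT)·N(d₂)
   = 204.2183·0.856150 − 169.4108·0.987530·0.803806 = 40.366103
B₀ = V₀ − E₀ = 204.2183 − 40.366103 = 163.852197
e^(−λT) = (B₀·e^(rT)/D − 0.3)/(1 − 0.3) = (163.8522·1.012627/169.4108 − 0.3)/0.7 = 0.97057376
λ = −ln(0.97057376)/1.4591 = 0.020470

B0=163.8522 lambda=0.0205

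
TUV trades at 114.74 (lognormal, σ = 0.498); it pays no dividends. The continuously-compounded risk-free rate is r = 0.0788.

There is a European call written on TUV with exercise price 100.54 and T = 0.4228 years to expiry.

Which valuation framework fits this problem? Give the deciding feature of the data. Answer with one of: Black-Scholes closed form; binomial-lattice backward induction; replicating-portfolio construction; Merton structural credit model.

framework: Black-Scholes closed form

Key observation: the strike-100.54 call on TUV is European-exercise on a continuously-modelled lognormal underlying, so its value is a single closed-form evaluation.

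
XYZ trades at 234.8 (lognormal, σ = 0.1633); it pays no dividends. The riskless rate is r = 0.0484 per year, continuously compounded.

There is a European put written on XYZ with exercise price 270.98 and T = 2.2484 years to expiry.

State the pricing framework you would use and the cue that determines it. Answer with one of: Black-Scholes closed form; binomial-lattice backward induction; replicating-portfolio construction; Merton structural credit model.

Key observation: a European-exercise option on XYZ struck at 270.98 — a GBM underlying with constant parameters — admits an analytic price: the data contain no early exercise, no discrete tree, no debt structure.

framework: Black-Scholes closed form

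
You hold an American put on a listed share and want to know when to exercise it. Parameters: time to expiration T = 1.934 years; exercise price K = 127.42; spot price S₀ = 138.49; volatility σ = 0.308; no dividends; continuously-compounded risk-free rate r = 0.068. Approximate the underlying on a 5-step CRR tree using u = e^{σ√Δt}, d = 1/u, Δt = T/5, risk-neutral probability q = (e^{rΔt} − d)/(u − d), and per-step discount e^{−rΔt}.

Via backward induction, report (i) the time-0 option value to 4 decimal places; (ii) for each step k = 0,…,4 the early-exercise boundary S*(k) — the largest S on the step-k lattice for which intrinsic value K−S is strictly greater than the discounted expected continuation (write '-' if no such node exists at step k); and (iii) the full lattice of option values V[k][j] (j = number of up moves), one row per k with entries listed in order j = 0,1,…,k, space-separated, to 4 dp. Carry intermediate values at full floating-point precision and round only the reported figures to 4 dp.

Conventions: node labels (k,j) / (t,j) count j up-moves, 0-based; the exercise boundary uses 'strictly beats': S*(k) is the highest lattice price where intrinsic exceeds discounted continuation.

Δt=0.38680  u=1.21113  d=0.82567  q=0.52140  discount=0.97404
step 5 (expiry): payoffs max(K−S,0) = 74.2751 49.4649 13.0724 0.0000 0.0000 0.0000
step 4: (k=4,j=0): S=64.3655, K−S=63.0545, hold=59.7468 ⇒ V=63.0545 exercise | (k=4,j=1): S=94.4138, K−S=33.0062, hold=29.6984 ⇒ V=33.0062 exercise | (k=4,j=2): S=138.4900, K−S=0.0000, hold=6.0940 ⇒ V=6.0940 continue | (k=4,j=3): S=203.1427, K−S=0.0000, hold=0.0000 ⇒ V=0.0000 continue | (k=4,j=4): S=297.9778, K−S=0.0000, hold=0.0000 ⇒ V=0.0000 continue  boundary S*=94.4138
step 3: (k=3,j=0): S=77.9551, K−S=49.4649, hold=46.1572 ⇒ V=49.4649 exercise | (k=3,j=1): S=114.3476, K−S=13.0724, hold=18.4816 ⇒ V=18.4816 continue | (k=3,j=2): S=167.7296, K−S=0.0000, hold=2.8409 ⇒ V=2.8409 continue | (k=3,j=3): S=246.0325, K−S=0.0000, hold=0.0000 ⇒ V=0.0000 continue  boundary S*=77.9551
step 2: (k=2,j=0): S=94.4138, K−S=33.0062, hold=32.4456 ⇒ V=33.0062 exercise | (k=2,j=1): S=138.4900, K−S=0.0000, hold=10.0585 ⇒ V=10.0585 continue | (k=2,j=2): S=203.1427, K−S=0.0000, hold=1.3244 ⇒ V=1.3244 continue  boundary S*=94.4138
step 1: (k=1,j=0): S=114.3476, K−S=13.0724, hold=20.4950 ⇒ V=20.4950 continue | (k=1,j=1): S=167.7296, K−S=0.0000, hold=5.3616 ⇒ V=5.3616 continue  boundary S*=-
step 0: (k=0,j=0): S=138.4900, K−S=0.0000, hold=12.2773 ⇒ V=12.2773 continue  boundary S*=-

price = 12.2773
boundary = - - 94.4138 77.9551 94.4138
tree:
12.2773
20.4950 5.3616
33.0062 10.0585 1.3244
49.4649 18.4816 2.8409 0.0000
63.0545 33.0062 6.0940 0.0000 0.0000
74.2751 49.4649 13.0724 0.0000 0.0000 0.0000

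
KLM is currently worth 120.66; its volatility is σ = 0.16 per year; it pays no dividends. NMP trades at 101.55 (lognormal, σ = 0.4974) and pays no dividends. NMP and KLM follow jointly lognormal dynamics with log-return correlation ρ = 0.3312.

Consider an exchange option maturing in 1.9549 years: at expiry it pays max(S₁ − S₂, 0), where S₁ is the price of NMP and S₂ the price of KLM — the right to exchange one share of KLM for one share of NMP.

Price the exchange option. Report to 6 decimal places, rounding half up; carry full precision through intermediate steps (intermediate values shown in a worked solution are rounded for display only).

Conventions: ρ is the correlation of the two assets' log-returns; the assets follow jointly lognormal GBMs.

exchange price = 19.961785

σ_eff = √(σ₁² + σ₂² − 2ρσ₁σ₂) = √(0.4974² + 0.16² − 2·0.3312·0.4974·0.16) = 0.469351
d₁ = (ln(S₁/S₂) + (q₂ − q₁ + σ_eff²/2)T) / (σ_eff√T) = (ln(101.55/120.66) + (0.0 − 0.0 + 0.110145)·1.9549) / 0.656236 = 0.065369
d₂ = d₁ − σ_eff√T = 0.065369 − 0.656236 = -0.590867
N(d₁) = 0.526060,  N(d₂) = 0.277305
V = S₁·e^{−q₁T}·N(d₁) − S₂·e^{−q₂T}·N(d₂) = 53.421377 − 33.459592 = 19.961785
Key observation: r never enters — measured in units of KLM, the claim is a call on S₁/S₂ struck at 1, so only the dividend yields and σ_eff matter.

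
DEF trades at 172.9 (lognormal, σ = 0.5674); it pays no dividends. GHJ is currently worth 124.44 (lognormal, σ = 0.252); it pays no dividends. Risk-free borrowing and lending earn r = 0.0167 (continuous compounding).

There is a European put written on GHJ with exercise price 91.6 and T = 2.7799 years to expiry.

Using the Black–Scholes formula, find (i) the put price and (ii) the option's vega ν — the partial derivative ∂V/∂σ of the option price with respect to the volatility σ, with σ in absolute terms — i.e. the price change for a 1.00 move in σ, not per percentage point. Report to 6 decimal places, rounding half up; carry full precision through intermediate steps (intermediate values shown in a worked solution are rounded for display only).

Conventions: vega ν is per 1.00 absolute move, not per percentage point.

σ√T = 0.252·√2.7799 = 0.420160
d₁ = (ln(S/K) + (r+σ²/2)T) / (σ√T) = (ln(124.44/91.6) + (0.0167+0.252²/2)·2.7799) / 0.420160 = (0.306392 + 0.134692) / 0.420160 = 1.049799
d₂ = d₁ − σ√T = 1.049799 − 0.420160 = 0.629639
e^{−rT} = 0.954637
N(−d₁) = 0.146905,  N(−d₂) = 0.264465
Put price V = K·e^{−rT}·N(−d₂) − S·N(−d₁) = 23.126108 − 18.280882 = 4.845226
φ(d₁) = (1/√(2π))·e^{−d₁²/2} = 0.229931
ν = S·φ(d₁)·√T = 47.705815

price = 4.845226
ν = 47.705815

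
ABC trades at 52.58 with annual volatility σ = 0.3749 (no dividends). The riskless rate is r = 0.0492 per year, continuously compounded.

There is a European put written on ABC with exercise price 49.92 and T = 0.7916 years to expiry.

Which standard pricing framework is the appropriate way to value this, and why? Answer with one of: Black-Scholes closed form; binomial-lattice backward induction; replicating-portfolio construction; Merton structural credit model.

Key observation: with ABC following a GBM at constant σ and r, the European put struck at 49.92 prices in closed form — nothing here needs a stepwise model or a balance sheet.

framework: Black-Scholes closed form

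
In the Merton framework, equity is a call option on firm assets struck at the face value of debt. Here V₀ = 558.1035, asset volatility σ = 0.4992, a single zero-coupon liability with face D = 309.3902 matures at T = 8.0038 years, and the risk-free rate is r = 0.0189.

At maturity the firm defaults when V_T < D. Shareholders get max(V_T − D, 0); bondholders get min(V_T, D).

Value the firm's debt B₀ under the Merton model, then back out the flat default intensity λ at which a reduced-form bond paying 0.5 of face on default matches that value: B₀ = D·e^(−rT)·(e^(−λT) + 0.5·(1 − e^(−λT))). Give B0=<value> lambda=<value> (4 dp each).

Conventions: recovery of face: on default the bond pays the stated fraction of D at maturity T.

B0=174.7716 lambda=0.1446

With assets at 558.1035 and a single debt payment of 309.3902 at 8.0038 years:
d₁ = [ln(V₀/D) + (r + σ²/2)T] / (σ√T)
   = [ln(558.1035/309.3902) + (0.0189 + 0.5·0.4992²)·8.0038] / (0.4992·√8.0038)
   = [0.589941 + 1.148548] / 1.412286 = 1.230975
d₂ = d₁ − σ√T = 1.230975 − 1.412286 = -0.181311
N(d₁) = 0.890834,  N(d₂) = 0.428062,  e^(−rT) = 0.859614
E₀ = V₀·N(d₁) − D·e^(−rT)·N(d₂)
   = 558.1035·0.890834 − 309.3902·0.859614·0.428062 = 383.331875
B₀ = V₀ − E₀ = 558.1035 − 383.331875 = 174.771625
e^(−λT) = (B₀·e^(rT)/D − 0.5)/(1 − 0.5) = (174.7716·1.163313/309.3902 − 0.5)/0.5 = 0.31428884
λ = −ln(0.31428884)/8.0038 = 0.144612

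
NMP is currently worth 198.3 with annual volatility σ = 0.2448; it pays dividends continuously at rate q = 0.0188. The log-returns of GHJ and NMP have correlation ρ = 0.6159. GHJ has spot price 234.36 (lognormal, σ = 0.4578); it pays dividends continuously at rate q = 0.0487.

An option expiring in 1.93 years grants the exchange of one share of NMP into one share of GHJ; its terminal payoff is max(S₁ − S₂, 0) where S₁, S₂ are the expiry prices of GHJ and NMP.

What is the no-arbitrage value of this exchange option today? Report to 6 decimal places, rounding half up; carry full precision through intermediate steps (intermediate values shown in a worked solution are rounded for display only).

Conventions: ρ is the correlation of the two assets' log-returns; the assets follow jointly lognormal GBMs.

σ_eff = √(σ₁² + σ₂² − 2ρσ₁σ₂) = √(0.4578² + 0.2448² − 2·0.6159·0.4578·0.2448) = 0.362575
d₁ = (ln(S₁/S₂) + (q₂ − q₁ + σ_eff²/2)T) / (σ_eff√T) = (ln(234.36/198.3) + (0.0188 − 0.0487 + 0.065730)·1.93) / 0.503706 = 0.468984
d₂ = d₁ − σ_eff√T = 0.468984 − 0.503706 = -0.034721
N(d₁) = 0.680460,  N(d₂) = 0.486151
V = S₁·e^{−q₁T}·N(d₁) − S₂·e^{−q₂T}·N(d₂) = 145.166379 − 92.968534 = 52.197845
Key observation: r never enters — measured in units of NMP, the claim is a call on S₁/S₂ struck at 1, so only the dividend yields and σ_eff matter.

exchange price = 52.197845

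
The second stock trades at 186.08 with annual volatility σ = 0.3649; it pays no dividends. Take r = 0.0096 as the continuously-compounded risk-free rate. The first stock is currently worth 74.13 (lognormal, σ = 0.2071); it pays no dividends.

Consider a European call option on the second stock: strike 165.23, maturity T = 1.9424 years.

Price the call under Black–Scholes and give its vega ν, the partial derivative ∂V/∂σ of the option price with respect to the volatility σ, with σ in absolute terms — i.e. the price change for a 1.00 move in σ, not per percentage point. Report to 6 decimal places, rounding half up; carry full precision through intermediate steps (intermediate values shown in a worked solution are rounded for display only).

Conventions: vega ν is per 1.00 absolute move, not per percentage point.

price = 48.142498
ν = 90.160016

σ√T = 0.3649·√1.9424 = 0.508561
d₁ = (ln(S/K) + (r+σ²/2)T) / (σ√T) = (ln(186.08/165.23) + (0.0096+0.3649²/2)·1.9424) / 0.508561 = (0.118838 + 0.147964) / 0.508561 = 0.524622
d₂ = d₁ − σ√T = 0.524622 − 0.508561 = 0.016061
e^{−rT} = 0.981526
N(d₁) = 0.700077,  N(d₂) = 0.506407
Call price V = S·N(d₁) − K·e^{−rT}·N(d₂) = 130.270347 − 82.127849 = 48.142498
φ(d₁) = (1/√(2π))·e^{−d₁²/2} = 0.347652
ν = S·φ(d₁)·√T = 90.160016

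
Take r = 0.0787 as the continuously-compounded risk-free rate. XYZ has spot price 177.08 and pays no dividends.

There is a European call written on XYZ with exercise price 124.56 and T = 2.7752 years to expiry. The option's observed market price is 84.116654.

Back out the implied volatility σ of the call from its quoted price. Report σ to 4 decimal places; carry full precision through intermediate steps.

At σ = 0.3611 the Black–Scholes value reproduces the quote:
σ√T = 0.3611·√2.7752 = 0.601554
d₁ = (ln(S/K) + (r+σ²/2)T) / (σ√T) = (ln(177.08/124.56) + (0.0787+0.3611²/2)·2.7752) / 0.601554 = (0.351814 + 0.399342) / 0.601554 = 1.248692
d₂ = d₁ − σ√T = 1.248692 − 0.601554 = 0.647138
e^{−rT} = 0.803797
N(d₁) = 0.894111,  N(d₂) = 0.741229
V = S·N(d₁) − K·e^{−rT}·N(d₂) = 158.329212 − 74.212557 = 84.116654 (matching the quote); vega is positive throughout, so no other σ reproduces this price

sigma = 0.3611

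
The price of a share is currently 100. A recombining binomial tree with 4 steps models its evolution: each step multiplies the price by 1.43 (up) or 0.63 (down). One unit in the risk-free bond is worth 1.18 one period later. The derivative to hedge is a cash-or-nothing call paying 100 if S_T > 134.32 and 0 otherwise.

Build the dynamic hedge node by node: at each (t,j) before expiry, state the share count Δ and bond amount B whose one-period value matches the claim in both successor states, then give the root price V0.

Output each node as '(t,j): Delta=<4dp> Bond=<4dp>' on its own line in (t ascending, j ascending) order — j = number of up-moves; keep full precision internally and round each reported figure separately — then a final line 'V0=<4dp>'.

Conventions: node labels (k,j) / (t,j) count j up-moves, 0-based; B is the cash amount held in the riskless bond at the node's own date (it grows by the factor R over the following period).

Arbitrage-free pricing uses the up-move probability p* = (R−d)/(u−d) = 0.6875, discounting each step at R = 1.18.
Payoffs at expiry: V(4,0)=0.0000, V(4,1)=0.0000, V(4,2)=0.0000, V(4,3)=100.0000, V(4,4)=100.0000
  t=3,j=0: stock 25.0047 → up 35.7567 (V=0.0000), down 15.7530 (V=0.0000). Price 0.0000; hedge Δ=0.0000, bond B=0.0000.
  t=3,j=1: stock 56.7567 → up 81.1621 (V=0.0000), down 35.7567 (V=0.0000). Price 0.0000; hedge Δ=0.0000, bond B=0.0000.
  t=3,j=2: stock 128.8287 → up 184.2250 (V=100.0000), down 81.1621 (V=0.0000). Price 58.2627; hedge Δ=0.9703, bond B=-66.7373.
  t=3,j=3: stock 292.4207 → up 418.1616 (V=100.0000), down 184.2250 (V=100.0000). Price 84.7458; hedge Δ=0.0000, bond B=84.7458.
  t=2,j=0: stock 39.6900 → up 56.7567 (V=0.0000), down 25.0047 (V=0.0000). Price 0.0000; hedge Δ=0.0000, bond B=0.0000.
  t=2,j=1: stock 90.0900 → up 128.8287 (V=58.2627), down 56.7567 (V=0.0000). Price 33.9454; hedge Δ=0.8084, bond B=-38.8830.
  t=2,j=2: stock 204.4900 → up 292.4207 (V=84.7458), down 128.8287 (V=58.2627). Price 64.8049; hedge Δ=0.1619, bond B=31.7011.
  t=1,j=0: stock 63.0000 → up 90.0900 (V=33.9454), down 39.6900 (V=0.0000). Price 19.7775; hedge Δ=0.6735, bond B=-22.6543.
  t=1,j=1: stock 143.0000 → up 204.4900 (V=64.8049), down 90.0900 (V=33.9454). Price 46.7469; hedge Δ=0.2698, bond B=8.1725.
  t=0,j=0: stock 100.0000 → up 143.0000 (V=46.7469), down 63.0000 (V=19.7775). Price 32.4737; hedge Δ=0.3371, bond B=-1.2380.
Check: Δ(0,0)·S0 + B(0,0) = 32.4737 = V0.

(0,0): Delta=0.3371 Bond=-1.2380
(1,0): Delta=0.6735 Bond=-22.6543
(1,1): Delta=0.2698 Bond=8.1725
(2,0): Delta=0.0000 Bond=0.0000
(2,1): Delta=0.8084 Bond=-38.8830
(2,2): Delta=0.1619 Bond=31.7011
(3,0): Delta=0.0000 Bond=0.0000
(3,1): Delta=0.0000 Bond=0.0000
(3,2): Delta=0.9703 Bond=-66.7373
(3,3): Delta=0.0000 Bond=84.7458
V0=32.4737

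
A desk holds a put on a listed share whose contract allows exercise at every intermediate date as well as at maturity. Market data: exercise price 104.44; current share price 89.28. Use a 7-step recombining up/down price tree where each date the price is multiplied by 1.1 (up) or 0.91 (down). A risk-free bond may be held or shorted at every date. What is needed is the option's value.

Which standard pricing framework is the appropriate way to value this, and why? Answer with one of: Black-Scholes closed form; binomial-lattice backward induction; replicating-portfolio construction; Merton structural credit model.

Key observation: early exercise of the strike-104.44 put must be checked at each of the 7 dates (spot 89.28), which forces a node-by-node comparison of intrinsic and continuation value backward from expiry.

framework: binomial-lattice backward induction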